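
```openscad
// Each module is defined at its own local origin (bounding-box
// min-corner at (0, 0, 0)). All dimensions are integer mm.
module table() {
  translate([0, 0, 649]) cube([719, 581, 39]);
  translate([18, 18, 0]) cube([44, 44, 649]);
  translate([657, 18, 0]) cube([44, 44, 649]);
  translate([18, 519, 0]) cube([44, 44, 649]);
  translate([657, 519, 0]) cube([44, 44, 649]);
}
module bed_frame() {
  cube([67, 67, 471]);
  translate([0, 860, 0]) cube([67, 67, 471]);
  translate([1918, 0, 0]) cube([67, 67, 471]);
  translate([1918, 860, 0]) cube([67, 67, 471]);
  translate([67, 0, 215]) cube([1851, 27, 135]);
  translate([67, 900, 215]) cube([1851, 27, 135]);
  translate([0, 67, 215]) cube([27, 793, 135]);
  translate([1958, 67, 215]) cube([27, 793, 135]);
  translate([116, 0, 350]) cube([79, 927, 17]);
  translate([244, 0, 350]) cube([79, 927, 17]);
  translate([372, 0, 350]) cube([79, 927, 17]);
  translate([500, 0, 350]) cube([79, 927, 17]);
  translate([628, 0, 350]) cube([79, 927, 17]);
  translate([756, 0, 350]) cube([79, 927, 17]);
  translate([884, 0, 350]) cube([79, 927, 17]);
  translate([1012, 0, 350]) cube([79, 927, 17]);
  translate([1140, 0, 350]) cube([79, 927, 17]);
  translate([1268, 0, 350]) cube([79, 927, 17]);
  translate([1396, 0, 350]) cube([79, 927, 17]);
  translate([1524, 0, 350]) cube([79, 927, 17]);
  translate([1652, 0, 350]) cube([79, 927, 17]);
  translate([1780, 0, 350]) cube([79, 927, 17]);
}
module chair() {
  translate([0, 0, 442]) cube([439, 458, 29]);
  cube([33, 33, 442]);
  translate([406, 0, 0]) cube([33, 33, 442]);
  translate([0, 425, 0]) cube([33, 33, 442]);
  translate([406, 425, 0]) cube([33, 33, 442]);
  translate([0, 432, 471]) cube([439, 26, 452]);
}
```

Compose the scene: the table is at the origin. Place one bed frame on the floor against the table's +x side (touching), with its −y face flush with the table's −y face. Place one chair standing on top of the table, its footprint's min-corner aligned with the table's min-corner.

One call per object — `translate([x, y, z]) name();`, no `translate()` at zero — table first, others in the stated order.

table();
translate([719, 0, 0]) bed_frame();
translate([0, 0, 688]) chair();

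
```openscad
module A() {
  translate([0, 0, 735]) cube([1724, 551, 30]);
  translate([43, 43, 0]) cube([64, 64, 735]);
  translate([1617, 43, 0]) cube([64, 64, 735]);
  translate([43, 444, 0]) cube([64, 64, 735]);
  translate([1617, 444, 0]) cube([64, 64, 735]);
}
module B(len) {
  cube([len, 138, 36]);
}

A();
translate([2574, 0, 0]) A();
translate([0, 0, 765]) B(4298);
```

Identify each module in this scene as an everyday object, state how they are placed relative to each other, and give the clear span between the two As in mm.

A is a table. B is a beam. A beam spans the tops of two tables. The clear span between the two tables is 850 mm.

Second table starts at x = 2574; first ends at x = 1724; clear span = 2574 − 1724 = 850 mm.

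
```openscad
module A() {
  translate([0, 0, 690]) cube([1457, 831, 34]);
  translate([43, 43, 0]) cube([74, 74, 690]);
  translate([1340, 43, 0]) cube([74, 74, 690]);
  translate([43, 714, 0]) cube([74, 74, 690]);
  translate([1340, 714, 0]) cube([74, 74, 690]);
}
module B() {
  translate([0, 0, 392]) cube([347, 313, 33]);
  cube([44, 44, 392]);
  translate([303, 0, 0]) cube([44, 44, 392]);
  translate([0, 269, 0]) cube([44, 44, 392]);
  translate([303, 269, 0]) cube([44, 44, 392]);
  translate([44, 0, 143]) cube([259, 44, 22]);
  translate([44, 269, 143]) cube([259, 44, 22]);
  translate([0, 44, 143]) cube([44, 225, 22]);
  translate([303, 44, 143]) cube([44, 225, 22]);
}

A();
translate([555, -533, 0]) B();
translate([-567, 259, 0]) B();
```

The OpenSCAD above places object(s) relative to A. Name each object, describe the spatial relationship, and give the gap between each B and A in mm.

A is a table. B is a stool. Two stools sit around the table at the −y, −x sides. The gap between each stool and the table is 220 mm.

Each stool's nearest face is 220 mm from the table's bounding box.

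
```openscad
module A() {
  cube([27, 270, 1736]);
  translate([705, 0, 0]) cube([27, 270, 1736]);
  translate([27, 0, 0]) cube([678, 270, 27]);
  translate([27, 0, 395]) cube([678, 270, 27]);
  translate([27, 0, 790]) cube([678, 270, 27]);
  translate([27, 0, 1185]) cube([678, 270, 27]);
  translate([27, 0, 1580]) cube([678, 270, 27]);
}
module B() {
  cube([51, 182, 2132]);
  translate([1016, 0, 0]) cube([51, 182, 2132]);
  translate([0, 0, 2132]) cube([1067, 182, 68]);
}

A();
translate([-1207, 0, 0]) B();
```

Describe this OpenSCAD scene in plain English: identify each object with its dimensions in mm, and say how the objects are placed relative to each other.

A is an open bookshelf. Two side panels, each 27 mm thick, 270 mm deep and 1736 mm tall, stand 732 mm apart (outside-to-outside). Between them sit 5 shelves, each 27 mm thick and 270 mm deep, spanning the full gap between the sides. The bottom shelf rests on the floor (its underside at z = 0) and the clear gap between one shelf's top and the next shelf's underside is 368 mm.

B is a rectangular door frame: two vertical jambs of 51×182 mm section, 2132 mm tall, with a clear opening 965 mm wide between their inner faces. A header 68 mm tall and 182 mm deep lies on top of the jambs and spans the full outside width.

The door frame is on the floor beside the bookshelf on its −x side.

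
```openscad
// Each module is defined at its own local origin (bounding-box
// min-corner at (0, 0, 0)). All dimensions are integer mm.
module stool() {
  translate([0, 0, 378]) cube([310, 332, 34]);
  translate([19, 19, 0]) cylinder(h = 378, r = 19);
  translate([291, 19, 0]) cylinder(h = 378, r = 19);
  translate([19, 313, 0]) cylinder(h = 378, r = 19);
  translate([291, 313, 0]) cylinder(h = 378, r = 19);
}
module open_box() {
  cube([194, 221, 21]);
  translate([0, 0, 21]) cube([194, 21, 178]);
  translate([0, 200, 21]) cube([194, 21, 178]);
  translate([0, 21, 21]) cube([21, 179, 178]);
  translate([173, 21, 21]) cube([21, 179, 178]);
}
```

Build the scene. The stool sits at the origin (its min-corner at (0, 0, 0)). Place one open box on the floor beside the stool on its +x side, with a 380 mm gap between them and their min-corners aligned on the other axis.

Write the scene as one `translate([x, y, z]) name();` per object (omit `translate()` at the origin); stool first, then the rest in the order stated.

stool();
translate([690, 0, 0]) open_box();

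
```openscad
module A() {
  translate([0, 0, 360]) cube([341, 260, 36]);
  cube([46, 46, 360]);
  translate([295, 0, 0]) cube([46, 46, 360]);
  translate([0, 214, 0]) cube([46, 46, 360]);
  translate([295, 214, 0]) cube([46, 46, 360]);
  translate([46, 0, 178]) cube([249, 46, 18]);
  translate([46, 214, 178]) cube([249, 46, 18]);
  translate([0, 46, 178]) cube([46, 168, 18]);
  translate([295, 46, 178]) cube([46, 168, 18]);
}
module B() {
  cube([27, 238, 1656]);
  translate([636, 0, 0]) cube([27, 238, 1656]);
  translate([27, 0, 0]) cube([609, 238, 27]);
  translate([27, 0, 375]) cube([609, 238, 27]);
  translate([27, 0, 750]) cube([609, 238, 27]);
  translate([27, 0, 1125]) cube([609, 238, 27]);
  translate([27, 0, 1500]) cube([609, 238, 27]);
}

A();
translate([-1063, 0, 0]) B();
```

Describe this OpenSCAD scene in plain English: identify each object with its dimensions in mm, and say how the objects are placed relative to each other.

A is a simple wooden stool: a rectangular seat 341 mm (x) by 260 mm (y), 36 mm thick, top face at z = 396 mm, on four square legs, each 46×46 mm in cross-section. The legs rest on z = 0, each flush with a corner of the seat. Four stretchers, 46 mm wide and 18 mm tall, connect adjacent legs with their undersides at z = 178 mm, each running between the inner faces of the legs it joins and aligned with the legs' outer faces on the other axis.

B is an open bookshelf. Two side panels, each 27 mm thick, 238 mm deep and 1656 mm tall, stand 663 mm apart (outside-to-outside). Between them sit 5 shelves, each 27 mm thick and 238 mm deep, spanning the full gap between the sides. The bottom shelf rests on the floor (its underside at z = 0) and the clear gap between one shelf's top and the next shelf's underside is 348 mm.

The bookshelf is on the floor beside the stool on its −x side.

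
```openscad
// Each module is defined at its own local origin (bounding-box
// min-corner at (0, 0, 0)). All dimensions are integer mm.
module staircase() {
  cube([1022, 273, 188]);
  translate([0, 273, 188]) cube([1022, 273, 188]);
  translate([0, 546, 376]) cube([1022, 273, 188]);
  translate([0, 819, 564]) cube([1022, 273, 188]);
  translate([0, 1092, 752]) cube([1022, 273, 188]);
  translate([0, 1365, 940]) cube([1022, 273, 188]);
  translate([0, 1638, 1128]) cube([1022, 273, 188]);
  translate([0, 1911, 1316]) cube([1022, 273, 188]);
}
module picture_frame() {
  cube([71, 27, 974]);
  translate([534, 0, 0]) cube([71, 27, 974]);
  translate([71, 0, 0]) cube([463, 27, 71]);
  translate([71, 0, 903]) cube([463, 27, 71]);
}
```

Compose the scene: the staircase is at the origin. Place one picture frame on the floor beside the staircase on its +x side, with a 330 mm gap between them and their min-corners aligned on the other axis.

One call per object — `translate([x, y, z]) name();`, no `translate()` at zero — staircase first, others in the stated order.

staircase();
translate([1352, 0, 0]) picture_frame();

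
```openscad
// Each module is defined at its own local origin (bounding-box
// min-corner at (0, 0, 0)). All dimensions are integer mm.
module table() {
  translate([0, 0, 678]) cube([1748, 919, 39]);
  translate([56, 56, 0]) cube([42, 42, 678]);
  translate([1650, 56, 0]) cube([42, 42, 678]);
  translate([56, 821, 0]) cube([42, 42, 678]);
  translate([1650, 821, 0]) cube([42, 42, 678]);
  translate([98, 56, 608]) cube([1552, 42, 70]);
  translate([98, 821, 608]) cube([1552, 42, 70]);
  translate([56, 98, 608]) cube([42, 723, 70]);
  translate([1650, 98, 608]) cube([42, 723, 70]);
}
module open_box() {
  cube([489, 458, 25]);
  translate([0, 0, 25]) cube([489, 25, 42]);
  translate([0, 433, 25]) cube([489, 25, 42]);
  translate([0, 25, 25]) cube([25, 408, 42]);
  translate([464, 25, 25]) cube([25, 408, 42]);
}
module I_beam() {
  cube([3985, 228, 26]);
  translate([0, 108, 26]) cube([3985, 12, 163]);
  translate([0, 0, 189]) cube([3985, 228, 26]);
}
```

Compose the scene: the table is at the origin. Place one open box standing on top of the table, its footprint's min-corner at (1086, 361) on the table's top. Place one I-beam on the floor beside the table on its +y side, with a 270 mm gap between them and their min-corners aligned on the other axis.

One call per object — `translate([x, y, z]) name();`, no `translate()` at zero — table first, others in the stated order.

table();
translate([1086, 361, 717]) open_box();
translate([0, 1189, 0]) I_beam();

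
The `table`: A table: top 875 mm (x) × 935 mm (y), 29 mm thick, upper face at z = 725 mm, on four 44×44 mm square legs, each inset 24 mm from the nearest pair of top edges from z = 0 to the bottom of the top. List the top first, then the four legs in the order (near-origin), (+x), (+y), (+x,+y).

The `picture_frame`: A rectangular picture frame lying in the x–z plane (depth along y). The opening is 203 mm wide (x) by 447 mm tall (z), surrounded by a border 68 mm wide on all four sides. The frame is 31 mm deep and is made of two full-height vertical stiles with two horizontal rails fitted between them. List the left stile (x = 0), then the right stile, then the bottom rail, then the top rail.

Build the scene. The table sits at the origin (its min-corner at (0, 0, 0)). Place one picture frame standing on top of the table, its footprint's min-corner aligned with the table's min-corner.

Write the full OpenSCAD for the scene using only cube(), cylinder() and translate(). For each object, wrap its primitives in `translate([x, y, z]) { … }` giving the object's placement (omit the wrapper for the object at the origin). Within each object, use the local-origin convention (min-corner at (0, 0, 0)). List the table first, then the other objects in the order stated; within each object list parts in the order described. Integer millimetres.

translate([0, 0, 696]) cube([875, 935, 29]);
translate([24, 24, 0]) cube([44, 44, 696]);
translate([807, 24, 0]) cube([44, 44, 696]);
translate([24, 867, 0]) cube([44, 44, 696]);
translate([807, 867, 0]) cube([44, 44, 696]);
translate([0, 0, 725]) {
  cube([68, 31, 583]);
  translate([271, 0, 0]) cube([68, 31, 583]);
  translate([68, 0, 0]) cube([203, 31, 68]);
  translate([68, 0, 515]) cube([203, 31, 68]);
}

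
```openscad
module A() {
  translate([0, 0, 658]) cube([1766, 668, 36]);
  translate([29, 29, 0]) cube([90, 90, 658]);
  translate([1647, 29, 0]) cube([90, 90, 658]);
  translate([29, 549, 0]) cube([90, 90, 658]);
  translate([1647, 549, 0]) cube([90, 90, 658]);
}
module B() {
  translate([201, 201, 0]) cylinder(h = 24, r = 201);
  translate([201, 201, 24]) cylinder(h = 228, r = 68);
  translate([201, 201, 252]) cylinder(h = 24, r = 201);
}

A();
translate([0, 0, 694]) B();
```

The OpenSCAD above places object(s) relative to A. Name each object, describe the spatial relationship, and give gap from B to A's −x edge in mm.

A is a table. B is a spool. The spool is on top of the table. The gap from the spool to the table's −x edge is 0 mm.

The spool's min-x is at 0; the table's min-x is 0; gap = 0 mm.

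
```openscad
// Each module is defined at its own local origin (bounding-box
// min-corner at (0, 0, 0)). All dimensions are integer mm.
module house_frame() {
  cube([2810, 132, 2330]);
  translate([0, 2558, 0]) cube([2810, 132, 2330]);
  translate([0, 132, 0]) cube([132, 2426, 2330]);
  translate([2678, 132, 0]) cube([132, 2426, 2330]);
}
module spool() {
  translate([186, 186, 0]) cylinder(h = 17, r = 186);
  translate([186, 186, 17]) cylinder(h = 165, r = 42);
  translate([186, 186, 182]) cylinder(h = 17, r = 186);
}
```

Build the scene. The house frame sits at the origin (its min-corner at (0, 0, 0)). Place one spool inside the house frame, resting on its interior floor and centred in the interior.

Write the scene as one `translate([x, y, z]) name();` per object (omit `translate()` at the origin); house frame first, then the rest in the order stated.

house_frame();
translate([1219, 1159, 0]) spool();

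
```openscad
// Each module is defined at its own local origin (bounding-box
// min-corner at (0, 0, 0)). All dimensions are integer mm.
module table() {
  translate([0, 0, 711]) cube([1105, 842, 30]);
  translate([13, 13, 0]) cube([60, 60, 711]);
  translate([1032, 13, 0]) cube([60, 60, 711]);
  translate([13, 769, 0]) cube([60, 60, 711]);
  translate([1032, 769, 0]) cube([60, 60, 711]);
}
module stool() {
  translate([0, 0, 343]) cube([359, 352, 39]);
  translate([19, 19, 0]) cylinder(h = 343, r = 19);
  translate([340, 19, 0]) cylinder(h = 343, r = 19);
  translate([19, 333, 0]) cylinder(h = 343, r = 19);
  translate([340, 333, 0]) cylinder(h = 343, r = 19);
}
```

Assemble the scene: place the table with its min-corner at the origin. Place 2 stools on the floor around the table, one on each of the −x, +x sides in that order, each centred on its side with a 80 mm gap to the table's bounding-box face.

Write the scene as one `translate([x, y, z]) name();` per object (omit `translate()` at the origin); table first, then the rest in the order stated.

table();
translate([-439, 245, 0]) stool();
translate([1185, 245, 0]) stool();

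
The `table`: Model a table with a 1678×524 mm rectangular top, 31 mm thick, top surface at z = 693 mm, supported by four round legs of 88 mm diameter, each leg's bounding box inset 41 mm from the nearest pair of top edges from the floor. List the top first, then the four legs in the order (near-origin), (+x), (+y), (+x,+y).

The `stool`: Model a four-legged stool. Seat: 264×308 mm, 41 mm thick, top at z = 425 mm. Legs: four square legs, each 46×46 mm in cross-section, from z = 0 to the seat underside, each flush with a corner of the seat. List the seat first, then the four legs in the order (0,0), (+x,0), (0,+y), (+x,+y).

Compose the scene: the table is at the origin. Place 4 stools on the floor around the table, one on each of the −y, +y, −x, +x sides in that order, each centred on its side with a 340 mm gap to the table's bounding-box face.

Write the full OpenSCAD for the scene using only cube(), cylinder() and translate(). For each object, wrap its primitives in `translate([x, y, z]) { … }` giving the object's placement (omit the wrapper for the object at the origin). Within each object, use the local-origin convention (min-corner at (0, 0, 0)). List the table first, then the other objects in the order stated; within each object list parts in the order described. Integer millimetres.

translate([0, 0, 662]) cube([1678, 524, 31]);
translate([85, 85, 0]) cylinder(h = 662, r = 44);
translate([1593, 85, 0]) cylinder(h = 662, r = 44);
translate([85, 439, 0]) cylinder(h = 662, r = 44);
translate([1593, 439, 0]) cylinder(h = 662, r = 44);
translate([707, -648, 0]) {
  translate([0, 0, 384]) cube([264, 308, 41]);
  cube([46, 46, 384]);
  translate([218, 0, 0]) cube([46, 46, 384]);
  translate([0, 262, 0]) cube([46, 46, 384]);
  translate([218, 262, 0]) cube([46, 46, 384]);
}
translate([707, 864, 0]) {
  translate([0, 0, 384]) cube([264, 308, 41]);
  cube([46, 46, 384]);
  translate([218, 0, 0]) cube([46, 46, 384]);
  translate([0, 262, 0]) cube([46, 46, 384]);
  translate([218, 262, 0]) cube([46, 46, 384]);
}
translate([-604, 108, 0]) {
  translate([0, 0, 384]) cube([264, 308, 41]);
  cube([46, 46, 384]);
  translate([218, 0, 0]) cube([46, 46, 384]);
  translate([0, 262, 0]) cube([46, 46, 384]);
  translate([218, 262, 0]) cube([46, 46, 384]);
}
translate([2018, 108, 0]) {
  translate([0, 0, 384]) cube([264, 308, 41]);
  cube([46, 46, 384]);
  translate([218, 0, 0]) cube([46, 46, 384]);
  translate([0, 262, 0]) cube([46, 46, 384]);
  translate([218, 262, 0]) cube([46, 46, 384]);
}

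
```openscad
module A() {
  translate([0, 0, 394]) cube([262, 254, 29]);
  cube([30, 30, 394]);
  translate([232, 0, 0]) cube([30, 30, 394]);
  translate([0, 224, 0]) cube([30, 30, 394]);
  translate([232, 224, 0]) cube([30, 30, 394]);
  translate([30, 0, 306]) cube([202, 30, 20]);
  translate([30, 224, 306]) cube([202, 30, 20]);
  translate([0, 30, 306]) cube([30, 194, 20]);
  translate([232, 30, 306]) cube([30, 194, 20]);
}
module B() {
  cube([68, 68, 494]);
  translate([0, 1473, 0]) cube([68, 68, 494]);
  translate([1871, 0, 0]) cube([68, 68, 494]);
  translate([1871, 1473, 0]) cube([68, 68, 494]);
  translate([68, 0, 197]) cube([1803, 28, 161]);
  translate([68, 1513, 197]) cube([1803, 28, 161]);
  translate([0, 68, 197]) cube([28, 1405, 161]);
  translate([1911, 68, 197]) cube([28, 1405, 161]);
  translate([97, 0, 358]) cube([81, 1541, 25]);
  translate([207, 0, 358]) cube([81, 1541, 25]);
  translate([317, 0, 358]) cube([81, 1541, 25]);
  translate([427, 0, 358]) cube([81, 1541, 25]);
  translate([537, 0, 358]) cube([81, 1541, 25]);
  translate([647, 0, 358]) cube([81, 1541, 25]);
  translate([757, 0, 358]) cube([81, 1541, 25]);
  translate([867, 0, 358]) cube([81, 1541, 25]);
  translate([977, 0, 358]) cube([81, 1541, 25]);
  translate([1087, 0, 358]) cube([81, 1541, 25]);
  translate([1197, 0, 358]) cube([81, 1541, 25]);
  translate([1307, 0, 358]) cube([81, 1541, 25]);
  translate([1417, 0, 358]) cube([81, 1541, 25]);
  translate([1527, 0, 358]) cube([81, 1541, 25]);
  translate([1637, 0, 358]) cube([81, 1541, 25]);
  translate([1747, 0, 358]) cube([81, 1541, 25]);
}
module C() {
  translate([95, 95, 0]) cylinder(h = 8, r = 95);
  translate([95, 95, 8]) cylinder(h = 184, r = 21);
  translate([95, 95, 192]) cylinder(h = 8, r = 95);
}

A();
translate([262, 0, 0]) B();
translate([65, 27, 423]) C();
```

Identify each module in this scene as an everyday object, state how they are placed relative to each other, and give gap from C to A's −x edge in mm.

A is a stool. B is a bed frame. C is a spool. The bed frame is against the stool's +x side, with their −y faces flush. The spool is on top of the stool. The gap from the spool to the stool's −x edge is 65 mm.

The spool's min-x is at 65; the stool's min-x is 0; gap = 65 mm.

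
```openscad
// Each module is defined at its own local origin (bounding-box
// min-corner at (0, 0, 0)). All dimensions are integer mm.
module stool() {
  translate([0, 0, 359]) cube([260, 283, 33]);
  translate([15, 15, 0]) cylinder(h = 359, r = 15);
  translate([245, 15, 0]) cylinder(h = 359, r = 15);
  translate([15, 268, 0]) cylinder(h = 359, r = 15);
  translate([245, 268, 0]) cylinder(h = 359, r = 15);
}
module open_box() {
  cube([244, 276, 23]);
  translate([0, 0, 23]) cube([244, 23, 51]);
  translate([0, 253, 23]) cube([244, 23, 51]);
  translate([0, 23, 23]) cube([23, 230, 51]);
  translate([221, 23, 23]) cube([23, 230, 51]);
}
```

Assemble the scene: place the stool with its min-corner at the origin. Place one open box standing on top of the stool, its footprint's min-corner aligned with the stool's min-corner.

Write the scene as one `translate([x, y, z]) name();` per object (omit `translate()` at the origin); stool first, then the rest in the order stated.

stool();
translate([0, 0, 392]) open_box();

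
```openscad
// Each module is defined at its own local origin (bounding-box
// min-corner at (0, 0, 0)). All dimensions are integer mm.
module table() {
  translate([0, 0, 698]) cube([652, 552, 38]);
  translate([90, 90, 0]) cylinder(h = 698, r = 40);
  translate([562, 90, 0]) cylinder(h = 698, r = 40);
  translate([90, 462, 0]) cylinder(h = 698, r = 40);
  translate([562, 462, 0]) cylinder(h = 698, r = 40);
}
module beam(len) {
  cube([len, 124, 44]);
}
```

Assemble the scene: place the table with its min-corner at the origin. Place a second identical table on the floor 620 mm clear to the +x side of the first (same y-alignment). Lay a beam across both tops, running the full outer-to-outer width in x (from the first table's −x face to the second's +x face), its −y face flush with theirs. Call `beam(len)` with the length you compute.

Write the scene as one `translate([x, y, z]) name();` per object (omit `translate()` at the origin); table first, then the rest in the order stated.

table();
translate([1272, 0, 0]) table();
translate([0, 0, 736]) beam(1924);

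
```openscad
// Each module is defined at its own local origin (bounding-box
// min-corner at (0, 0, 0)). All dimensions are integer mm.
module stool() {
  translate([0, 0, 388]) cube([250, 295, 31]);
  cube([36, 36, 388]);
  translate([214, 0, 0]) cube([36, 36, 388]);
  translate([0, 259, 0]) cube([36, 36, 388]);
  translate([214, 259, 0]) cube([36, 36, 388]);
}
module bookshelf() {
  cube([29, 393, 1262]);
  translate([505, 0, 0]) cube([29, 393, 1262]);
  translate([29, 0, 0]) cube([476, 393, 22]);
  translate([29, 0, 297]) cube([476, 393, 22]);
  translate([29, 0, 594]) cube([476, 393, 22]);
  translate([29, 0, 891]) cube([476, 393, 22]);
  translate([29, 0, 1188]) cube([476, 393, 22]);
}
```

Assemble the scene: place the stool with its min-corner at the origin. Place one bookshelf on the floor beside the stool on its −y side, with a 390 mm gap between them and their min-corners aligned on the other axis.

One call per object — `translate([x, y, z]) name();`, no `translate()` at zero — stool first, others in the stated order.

stool();
translate([0, -783, 0]) bookshelf();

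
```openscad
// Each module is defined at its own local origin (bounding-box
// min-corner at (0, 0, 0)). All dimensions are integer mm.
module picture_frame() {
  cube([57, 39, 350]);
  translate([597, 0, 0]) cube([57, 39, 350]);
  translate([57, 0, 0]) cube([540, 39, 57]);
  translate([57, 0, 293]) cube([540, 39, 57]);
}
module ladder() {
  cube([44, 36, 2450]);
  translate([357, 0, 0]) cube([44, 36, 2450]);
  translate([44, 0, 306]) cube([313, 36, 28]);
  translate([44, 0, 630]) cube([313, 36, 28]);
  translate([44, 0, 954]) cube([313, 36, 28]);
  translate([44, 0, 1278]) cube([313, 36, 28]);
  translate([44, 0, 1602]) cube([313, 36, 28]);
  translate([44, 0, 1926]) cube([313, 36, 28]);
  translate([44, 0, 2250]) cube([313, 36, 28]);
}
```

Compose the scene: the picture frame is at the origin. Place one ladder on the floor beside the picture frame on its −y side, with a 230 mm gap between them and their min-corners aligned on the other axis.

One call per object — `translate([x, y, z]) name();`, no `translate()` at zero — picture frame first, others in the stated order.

picture_frame();
translate([0, -266, 0]) ladder();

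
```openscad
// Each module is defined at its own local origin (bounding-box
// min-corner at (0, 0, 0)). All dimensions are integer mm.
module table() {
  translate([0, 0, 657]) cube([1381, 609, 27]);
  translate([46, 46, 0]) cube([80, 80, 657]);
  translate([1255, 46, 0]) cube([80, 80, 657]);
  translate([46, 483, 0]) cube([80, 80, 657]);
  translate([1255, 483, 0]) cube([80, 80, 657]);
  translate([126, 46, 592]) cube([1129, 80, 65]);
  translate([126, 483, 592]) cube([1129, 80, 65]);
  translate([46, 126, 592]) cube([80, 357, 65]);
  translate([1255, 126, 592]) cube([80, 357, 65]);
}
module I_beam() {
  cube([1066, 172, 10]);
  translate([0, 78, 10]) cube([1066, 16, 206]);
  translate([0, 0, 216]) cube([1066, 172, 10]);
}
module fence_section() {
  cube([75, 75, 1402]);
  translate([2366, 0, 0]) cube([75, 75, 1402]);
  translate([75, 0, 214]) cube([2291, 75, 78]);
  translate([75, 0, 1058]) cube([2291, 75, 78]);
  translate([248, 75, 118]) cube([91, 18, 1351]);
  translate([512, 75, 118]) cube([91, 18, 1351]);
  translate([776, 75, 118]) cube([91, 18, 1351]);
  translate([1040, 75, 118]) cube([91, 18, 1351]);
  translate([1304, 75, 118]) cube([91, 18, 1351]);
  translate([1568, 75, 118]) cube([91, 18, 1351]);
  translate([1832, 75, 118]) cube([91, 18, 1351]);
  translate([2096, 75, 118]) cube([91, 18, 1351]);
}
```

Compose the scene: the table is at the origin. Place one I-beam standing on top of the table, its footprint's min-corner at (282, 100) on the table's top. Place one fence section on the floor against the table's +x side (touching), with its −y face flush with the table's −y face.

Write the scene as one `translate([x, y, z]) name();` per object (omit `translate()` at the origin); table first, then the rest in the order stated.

table();
translate([282, 100, 684]) I_beam();
translate([1381, 0, 0]) fence_section();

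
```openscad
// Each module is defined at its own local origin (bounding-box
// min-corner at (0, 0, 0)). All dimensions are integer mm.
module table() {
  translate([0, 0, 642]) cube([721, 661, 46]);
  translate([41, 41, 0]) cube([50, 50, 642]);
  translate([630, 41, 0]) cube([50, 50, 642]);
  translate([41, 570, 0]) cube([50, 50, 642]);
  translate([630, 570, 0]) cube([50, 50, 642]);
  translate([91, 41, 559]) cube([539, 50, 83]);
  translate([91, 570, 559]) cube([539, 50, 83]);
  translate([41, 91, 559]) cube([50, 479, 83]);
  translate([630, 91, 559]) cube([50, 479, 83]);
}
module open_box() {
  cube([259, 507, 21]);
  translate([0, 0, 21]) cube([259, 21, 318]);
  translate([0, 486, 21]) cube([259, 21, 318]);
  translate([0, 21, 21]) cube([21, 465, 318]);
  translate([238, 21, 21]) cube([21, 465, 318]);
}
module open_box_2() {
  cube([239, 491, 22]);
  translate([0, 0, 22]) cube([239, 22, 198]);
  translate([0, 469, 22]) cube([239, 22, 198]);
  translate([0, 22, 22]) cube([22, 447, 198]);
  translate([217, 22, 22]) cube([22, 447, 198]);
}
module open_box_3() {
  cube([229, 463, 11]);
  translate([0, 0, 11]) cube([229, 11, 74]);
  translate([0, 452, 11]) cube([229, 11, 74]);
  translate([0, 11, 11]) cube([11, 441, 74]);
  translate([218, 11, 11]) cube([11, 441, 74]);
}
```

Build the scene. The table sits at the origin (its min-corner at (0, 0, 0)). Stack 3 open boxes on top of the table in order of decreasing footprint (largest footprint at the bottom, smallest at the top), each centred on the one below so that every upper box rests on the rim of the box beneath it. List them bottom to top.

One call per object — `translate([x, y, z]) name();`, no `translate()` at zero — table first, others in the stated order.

table();
translate([231, 77, 688]) open_box();
translate([241, 85, 1027]) open_box_2();
translate([246, 99, 1247]) open_box_3();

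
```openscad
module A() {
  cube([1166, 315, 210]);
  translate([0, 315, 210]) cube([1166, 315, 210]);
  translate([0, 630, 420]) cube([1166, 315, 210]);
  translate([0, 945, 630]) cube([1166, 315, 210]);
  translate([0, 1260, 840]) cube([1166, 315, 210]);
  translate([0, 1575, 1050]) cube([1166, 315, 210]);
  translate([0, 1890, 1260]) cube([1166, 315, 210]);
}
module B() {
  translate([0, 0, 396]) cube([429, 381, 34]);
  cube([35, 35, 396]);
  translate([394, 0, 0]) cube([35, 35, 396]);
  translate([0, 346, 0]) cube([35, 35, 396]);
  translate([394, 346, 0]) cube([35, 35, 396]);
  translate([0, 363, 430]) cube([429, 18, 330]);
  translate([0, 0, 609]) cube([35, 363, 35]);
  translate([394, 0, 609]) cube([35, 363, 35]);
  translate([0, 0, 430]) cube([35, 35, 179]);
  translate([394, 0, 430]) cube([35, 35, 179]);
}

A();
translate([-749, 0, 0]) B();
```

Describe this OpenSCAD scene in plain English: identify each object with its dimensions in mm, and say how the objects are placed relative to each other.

A is a run of 7 identical solid stair steps. Each tread is 1166×315 mm and each step block is 210 mm high. Step 1 rests on the floor; step k is offset from step 1 by (k−1)×315 mm in y and (k−1)×210 mm in z.

B is a chair: 429×381 mm seat, 34 mm thick, top at z = 430 mm, on four 35 mm square corner legs flush with the seat edges. A 18 mm thick backrest slab spans the full seat width, extending 330 mm above the seat top, its back face flush with the seat's +y edge. Two armrests of 35×35 mm section run along each side from the seat's front edge to the front of the backrest, top faces 214 mm above the seat top and outer faces flush with the seat's x-edges; a 35×35 mm post under the front of each armrest stands on the seat at the front corner.

The chair is on the floor beside the staircase on its −x side.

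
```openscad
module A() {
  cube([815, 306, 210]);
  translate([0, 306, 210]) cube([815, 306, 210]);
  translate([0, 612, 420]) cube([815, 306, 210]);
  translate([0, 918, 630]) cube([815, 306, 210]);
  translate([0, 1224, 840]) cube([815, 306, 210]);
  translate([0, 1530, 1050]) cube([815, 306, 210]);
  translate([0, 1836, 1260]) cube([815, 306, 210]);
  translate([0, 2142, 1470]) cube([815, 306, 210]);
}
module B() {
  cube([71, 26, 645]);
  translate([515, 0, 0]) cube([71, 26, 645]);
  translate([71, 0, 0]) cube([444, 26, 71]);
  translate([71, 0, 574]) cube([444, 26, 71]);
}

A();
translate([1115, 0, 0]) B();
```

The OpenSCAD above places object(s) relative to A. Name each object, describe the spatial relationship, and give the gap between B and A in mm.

The picture frame's nearest face is 300 mm from the staircase's +x face.

A is a staircase. B is a picture frame. The picture frame is on the floor beside the staircase on its +x side. The gap between the picture frame and the staircase is 300 mm.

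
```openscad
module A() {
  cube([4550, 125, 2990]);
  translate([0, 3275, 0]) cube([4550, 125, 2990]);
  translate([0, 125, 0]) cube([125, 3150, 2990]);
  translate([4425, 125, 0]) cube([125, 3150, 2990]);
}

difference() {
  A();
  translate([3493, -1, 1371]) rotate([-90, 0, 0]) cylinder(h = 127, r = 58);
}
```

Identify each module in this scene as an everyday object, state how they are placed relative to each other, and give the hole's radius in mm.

The subtracted cylinder has r = 58 mm.

A is a house frame. The house frame has a circular hole through its front wall. The hole's radius is 58 mm.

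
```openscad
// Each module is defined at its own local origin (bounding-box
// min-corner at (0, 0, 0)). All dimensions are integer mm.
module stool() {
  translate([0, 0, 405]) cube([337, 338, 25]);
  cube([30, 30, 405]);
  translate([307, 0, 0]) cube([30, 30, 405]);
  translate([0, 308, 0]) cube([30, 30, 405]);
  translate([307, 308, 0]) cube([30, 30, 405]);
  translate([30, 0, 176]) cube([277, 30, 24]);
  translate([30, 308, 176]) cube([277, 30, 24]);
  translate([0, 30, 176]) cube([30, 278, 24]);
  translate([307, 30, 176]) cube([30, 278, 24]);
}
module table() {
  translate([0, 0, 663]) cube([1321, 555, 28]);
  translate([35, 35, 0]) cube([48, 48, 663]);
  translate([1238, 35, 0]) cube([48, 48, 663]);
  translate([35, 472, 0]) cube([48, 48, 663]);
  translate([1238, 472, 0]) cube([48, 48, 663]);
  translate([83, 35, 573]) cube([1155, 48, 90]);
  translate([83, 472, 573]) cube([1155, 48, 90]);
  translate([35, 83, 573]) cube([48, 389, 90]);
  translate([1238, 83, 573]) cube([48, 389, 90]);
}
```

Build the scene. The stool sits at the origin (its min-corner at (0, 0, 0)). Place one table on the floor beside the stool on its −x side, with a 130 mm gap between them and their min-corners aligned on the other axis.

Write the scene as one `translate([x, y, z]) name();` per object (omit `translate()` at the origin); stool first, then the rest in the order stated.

stool();
translate([-1451, 0, 0]) table();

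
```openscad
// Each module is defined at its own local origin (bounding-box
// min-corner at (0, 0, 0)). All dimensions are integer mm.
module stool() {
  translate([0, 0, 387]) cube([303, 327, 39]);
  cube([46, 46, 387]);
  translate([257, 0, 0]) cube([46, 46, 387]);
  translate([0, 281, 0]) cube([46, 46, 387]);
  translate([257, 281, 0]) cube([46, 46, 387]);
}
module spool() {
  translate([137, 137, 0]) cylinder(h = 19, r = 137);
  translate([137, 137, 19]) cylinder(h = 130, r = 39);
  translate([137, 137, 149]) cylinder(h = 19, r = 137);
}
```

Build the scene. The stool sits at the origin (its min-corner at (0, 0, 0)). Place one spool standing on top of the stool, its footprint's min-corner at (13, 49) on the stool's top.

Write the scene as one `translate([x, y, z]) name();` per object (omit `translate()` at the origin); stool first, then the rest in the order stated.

stool();
translate([13, 49, 426]) spool();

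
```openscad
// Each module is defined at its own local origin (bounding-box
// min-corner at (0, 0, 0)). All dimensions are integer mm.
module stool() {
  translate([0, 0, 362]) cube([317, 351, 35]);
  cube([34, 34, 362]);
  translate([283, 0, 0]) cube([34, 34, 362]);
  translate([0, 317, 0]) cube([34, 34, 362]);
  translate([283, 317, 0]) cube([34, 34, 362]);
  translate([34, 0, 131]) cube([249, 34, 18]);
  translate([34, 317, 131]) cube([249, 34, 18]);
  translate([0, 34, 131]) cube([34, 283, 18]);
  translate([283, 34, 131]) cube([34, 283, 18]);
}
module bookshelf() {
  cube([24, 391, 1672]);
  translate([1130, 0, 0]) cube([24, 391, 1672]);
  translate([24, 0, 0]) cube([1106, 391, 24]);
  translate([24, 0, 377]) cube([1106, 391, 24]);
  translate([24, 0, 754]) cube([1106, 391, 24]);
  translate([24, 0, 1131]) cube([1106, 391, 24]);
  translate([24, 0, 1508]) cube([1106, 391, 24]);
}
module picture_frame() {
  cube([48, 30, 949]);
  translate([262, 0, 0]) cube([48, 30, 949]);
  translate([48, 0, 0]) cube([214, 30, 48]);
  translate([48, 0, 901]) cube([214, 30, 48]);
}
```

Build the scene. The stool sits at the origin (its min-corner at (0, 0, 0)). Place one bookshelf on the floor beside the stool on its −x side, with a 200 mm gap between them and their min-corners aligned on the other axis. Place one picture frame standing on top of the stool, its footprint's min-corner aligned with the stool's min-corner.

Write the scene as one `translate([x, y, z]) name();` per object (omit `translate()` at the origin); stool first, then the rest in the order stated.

stool();
translate([-1354, 0, 0]) bookshelf();
translate([0, 0, 397]) picture_frame();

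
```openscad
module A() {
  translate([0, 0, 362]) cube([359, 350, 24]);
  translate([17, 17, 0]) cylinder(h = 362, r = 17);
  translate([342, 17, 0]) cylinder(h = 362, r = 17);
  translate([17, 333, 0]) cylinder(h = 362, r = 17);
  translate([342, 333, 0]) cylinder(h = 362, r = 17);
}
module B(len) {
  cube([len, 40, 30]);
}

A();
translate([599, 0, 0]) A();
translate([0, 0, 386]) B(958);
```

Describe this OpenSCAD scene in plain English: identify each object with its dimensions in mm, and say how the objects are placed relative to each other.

A is a simple wooden stool: a rectangular seat 359 mm (x) by 350 mm (y), 24 mm thick, top face at z = 386 mm, on four round legs, each 34 mm in diameter. The legs rest on z = 0, each leg's axis is inset half a diameter from the nearest pair of seat edges (so the leg's bounding box is flush with the corner).

B is a rectangular beam 958 mm long (x), 40 mm deep (y), 30 mm thick (z).

The beam spans the tops of two stools placed 240 mm apart, resting at z = 386 mm.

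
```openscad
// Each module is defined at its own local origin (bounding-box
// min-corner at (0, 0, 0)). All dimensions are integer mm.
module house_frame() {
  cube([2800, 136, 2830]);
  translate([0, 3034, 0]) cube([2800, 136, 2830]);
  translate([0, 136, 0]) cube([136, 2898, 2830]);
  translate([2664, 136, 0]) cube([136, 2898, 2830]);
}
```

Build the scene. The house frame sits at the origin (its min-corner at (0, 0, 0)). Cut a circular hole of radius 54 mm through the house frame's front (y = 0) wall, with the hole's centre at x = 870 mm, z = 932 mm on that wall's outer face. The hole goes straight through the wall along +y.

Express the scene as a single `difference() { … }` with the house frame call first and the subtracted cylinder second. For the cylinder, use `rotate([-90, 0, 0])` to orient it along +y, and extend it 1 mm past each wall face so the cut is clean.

difference() {
  house_frame();
  translate([870, -1, 932]) rotate([-90, 0, 0]) cylinder(h = 138, r = 54);
}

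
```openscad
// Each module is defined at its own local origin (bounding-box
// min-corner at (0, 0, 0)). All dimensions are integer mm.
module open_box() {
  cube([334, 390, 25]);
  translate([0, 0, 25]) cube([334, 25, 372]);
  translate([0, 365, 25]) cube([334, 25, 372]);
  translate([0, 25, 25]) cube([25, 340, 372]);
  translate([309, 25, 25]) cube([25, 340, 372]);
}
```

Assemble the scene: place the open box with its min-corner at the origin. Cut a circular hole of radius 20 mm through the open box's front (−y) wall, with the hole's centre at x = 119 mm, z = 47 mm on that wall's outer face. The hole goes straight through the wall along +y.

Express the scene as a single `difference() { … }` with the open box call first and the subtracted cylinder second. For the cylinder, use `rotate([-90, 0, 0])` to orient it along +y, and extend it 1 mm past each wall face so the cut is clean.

difference() {
  open_box();
  translate([119, -1, 47]) rotate([-90, 0, 0]) cylinder(h = 27, r = 20);
}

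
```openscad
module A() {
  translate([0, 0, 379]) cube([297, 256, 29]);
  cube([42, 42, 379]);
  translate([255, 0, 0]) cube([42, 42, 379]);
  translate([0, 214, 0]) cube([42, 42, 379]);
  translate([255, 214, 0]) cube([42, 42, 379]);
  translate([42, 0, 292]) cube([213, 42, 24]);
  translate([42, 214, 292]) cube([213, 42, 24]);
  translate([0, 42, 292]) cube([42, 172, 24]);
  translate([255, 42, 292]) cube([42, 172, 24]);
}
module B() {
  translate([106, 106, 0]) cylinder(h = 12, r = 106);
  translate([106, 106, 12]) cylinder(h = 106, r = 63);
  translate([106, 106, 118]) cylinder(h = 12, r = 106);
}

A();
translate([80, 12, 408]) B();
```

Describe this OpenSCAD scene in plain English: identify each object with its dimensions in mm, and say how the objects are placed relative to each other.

A is a simple wooden stool: a rectangular seat 297 mm (x) by 256 mm (y), 29 mm thick, top face at z = 408 mm, on four square legs, each 42×42 mm in cross-section. The legs rest on z = 0, each flush with a corner of the seat. Four stretchers, 42 mm wide and 24 mm tall, connect adjacent legs with their undersides at z = 292 mm, each running between the inner faces of the legs it joins and aligned with the legs' outer faces on the other axis.

B is a spool: two coaxial disc flanges of radius 106 mm and thickness 12 mm, joined by a core cylinder of radius 63 mm and height 106 mm. The lower flange rests on z = 0 and the three cylinders share a vertical axis.

The spool is on top of the stool.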